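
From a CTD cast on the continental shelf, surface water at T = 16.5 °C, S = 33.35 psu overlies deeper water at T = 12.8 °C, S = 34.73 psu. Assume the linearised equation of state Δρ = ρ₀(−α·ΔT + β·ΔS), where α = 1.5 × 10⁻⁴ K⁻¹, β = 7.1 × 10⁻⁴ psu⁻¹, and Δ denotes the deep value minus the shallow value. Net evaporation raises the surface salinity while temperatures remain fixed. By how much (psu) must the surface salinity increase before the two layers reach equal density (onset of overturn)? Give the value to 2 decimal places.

2.16 psu

Neutral buoyancy requires −α(T_deep − T_surf) + β(S_deep − S_surf′) = 0.
S_surf′ = S_deep − (α/β)·ΔT = 34.73 − (1.5 × 10⁻⁴/7.1 × 10⁻⁴)·(-3.7) = 35.5117 psu.
Increase required: 35.5117 − 33.35 = 2.1617 psu.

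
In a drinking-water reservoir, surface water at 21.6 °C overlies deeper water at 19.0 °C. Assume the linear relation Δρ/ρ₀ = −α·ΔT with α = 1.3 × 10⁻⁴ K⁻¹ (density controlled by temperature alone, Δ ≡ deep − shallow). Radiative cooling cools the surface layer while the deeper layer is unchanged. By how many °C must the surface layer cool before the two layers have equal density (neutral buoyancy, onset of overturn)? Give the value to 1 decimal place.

2.6 °C

With temperature the only control, equal density requires T_surf′ = T_deep.
T_surf′ = 19.0 °C.
Cooling required: 21.6 − 19.0 = 2.6 °C.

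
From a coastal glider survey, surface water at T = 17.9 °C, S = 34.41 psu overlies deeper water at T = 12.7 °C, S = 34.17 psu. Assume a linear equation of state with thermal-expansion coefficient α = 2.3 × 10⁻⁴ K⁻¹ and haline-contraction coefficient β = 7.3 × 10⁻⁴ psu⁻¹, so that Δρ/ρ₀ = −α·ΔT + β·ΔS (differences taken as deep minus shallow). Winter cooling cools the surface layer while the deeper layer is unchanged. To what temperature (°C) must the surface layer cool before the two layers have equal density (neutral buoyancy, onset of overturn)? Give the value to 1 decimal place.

13.5 °C

Neutral buoyancy requires Δρ = 0, i.e. −α(T_deep − T_surf′) + β(S_deep − S_surf) = 0.
T_surf′ = T_deep − (β/α)·ΔS = 12.7 − (7.3 × 10⁻⁴/2.3 × 10⁻⁴)·(-0.24) = 13.462 °C.
Cooling required: 17.9 − (13.462) = 4.438 °C.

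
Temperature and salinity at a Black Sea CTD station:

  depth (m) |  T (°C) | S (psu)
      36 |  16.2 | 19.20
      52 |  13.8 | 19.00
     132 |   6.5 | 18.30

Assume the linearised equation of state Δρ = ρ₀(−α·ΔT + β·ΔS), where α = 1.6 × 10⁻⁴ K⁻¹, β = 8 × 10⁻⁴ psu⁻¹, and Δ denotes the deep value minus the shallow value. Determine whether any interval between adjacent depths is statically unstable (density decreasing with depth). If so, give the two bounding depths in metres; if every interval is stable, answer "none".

none

Evaluate Δρ/ρ₀ = −αΔT + βΔS across each adjacent pair:
  36–52 m: −αΔT+βΔS = −(1.6 × 10⁻⁴)(-2.4)+(8 × 10⁻⁴)(-0.20) = 2.2 × 10⁻⁴ → stable
  52–132 m: −αΔT+βΔS = −(1.6 × 10⁻⁴)(-7.3)+(8 × 10⁻⁴)(-0.70) = 6.1 × 10⁻⁴ → stable
Every interval has Δρ > 0: the column is stably stratified throughout.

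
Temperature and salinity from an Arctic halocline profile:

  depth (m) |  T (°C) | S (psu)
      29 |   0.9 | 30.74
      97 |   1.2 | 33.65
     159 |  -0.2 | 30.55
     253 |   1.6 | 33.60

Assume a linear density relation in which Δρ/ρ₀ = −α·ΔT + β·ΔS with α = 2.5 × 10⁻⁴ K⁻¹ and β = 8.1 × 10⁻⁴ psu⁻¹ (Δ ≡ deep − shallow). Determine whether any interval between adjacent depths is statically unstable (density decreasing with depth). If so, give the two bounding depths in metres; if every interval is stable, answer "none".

97–159 m

Evaluate Δρ/ρ₀ = −αΔT + βΔS across each adjacent pair:
  29–97 m: −αΔT+βΔS = −(2.5 × 10⁻⁴)(+0.3)+(8.1 × 10⁻⁴)(+2.91) = 2.3 × 10⁻³ → stable
  97–159 m: −αΔT+βΔS = −(2.5 × 10⁻⁴)(-1.4)+(8.1 × 10⁻⁴)(-3.10) = -2.2 × 10⁻³ → UNSTABLE
  159–253 m: −αΔT+βΔS = −(2.5 × 10⁻⁴)(+1.8)+(8.1 × 10⁻⁴)(+3.05) = 2.0 × 10⁻³ → stable
The 97–159 m interval has Δρ < 0: lighter water underlies denser water.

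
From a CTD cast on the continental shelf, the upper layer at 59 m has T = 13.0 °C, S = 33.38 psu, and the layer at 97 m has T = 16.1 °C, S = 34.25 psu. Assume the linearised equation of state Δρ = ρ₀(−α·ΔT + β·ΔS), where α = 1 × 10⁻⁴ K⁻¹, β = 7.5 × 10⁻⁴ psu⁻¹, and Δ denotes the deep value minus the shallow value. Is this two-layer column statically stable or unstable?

ΔT = 16.1 − 13.0 = +3.1 K and ΔS = 34.25 − 33.38 = +0.87 psu (deep − shallow).
−αΔT = -3.10 × 10⁻⁴; βΔS = 6.525 × 10⁻⁴; sum Δρ/ρ₀ = 3.425 × 10⁻⁴.
Δρ/ρ₀ > 0, so Δρ > 0: deeper water is denser → statically stable.

stable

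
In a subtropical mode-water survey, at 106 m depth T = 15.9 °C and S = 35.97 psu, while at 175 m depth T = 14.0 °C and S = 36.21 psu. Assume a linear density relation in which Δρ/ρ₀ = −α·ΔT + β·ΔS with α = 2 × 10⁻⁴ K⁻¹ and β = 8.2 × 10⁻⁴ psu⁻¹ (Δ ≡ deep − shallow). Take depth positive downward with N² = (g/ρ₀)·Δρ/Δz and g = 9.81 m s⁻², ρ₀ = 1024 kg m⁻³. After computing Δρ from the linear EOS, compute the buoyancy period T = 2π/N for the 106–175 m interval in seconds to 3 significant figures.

ΔT = -1.9 K, ΔS = +0.24 psu (deep − shallow).
Δρ/ρ₀ = −αΔT + βΔS = 3.80 × 10⁻⁴ + 1.968 × 10⁻⁴ = 5.768 × 10⁻⁴, so Δρ ≈ 0.5906 kg m⁻³.
N² = (g/ρ₀)·Δρ/Δz = g·(Δρ/ρ₀)/Δz = 9.81 × 5.768 × 10⁻⁴ / 69 = 8.2006 × 10⁻⁵ s⁻².
N = √(8.2006 × 10⁻⁵) = 9.0557 × 10⁻³ rad s⁻¹ → T = 2π/N = 693.84 s ≈ 694 s.

694 s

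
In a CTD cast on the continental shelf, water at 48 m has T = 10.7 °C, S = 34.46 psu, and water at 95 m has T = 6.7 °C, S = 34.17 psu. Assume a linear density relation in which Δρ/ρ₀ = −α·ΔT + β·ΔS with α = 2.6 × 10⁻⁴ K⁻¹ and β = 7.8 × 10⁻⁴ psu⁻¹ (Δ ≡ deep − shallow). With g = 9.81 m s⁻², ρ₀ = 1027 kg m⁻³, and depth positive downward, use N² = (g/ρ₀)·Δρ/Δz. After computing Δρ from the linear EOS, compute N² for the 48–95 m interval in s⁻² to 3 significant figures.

ΔT = -4.0 K, ΔS = -0.29 psu (deep − shallow).
Δρ/ρ₀ = −αΔT + βΔS = 1.04 × 10⁻³ − 2.262 × 10⁻⁴ = 8.138 × 10⁻⁴, so Δρ ≈ 0.8358 kg m⁻³.
N² = (g/ρ₀)·Δρ/Δz = g·(Δρ/ρ₀)/Δz = 9.81 × 8.138 × 10⁻⁴ / 47 = 1.6986 × 10⁻⁴ s⁻² ≈ 1.70 × 10⁻⁴ s⁻².

1.70 × 10⁻⁴ s⁻²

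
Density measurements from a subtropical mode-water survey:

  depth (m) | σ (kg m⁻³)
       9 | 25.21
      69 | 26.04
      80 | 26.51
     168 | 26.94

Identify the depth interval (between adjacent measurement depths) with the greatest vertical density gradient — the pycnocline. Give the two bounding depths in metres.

69–80 m

Compute the density gradient over each adjacent pair:
  9–69 m: Δρ/Δz = 0.83/60 = 0.014 kg m⁻⁴
  69–80 m: Δρ/Δz = 0.47/11 = 0.043 kg m⁻⁴
  80–168 m: Δρ/Δz = 0.43/88 = 4.9 × 10⁻³ kg m⁻⁴
The largest gradient is in the 69–80 m interval — the pycnocline.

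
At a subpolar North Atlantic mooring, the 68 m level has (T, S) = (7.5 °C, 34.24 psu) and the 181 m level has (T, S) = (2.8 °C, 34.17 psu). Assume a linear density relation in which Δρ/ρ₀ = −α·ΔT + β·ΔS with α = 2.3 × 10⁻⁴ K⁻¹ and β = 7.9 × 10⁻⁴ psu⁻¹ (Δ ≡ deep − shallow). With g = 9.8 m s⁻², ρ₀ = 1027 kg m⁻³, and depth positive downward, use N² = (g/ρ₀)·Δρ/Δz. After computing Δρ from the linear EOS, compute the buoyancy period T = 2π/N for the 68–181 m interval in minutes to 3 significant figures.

ΔT = -4.7 K, ΔS = -0.07 psu (deep − shallow).
Δρ/ρ₀ = −αΔT + βΔS = 1.081 × 10⁻³ − 5.53 × 10⁻⁵ = 1.0257 × 10⁻³, so Δρ ≈ 1.053 kg m⁻³.
N² = (g/ρ₀)·Δρ/Δz = g·(Δρ/ρ₀)/Δz = 9.8 × 1.0257 × 10⁻³ / 113 = 8.8955 × 10⁻⁵ s⁻².
N = √(8.8955 × 10⁻⁵) = 9.4316 × 10⁻³ rad s⁻¹ → T = 2π/N = 666.18 s = 11.103 min ≈ 11.1 min.

11.1 min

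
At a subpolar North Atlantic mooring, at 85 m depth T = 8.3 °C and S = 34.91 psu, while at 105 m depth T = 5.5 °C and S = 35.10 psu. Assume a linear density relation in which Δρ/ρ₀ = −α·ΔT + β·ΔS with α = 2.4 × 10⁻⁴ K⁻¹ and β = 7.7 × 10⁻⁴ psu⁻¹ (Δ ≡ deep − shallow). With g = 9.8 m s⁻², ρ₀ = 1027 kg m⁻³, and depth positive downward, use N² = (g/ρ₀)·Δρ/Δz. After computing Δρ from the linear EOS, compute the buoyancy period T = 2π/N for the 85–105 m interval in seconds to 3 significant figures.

314 s

ΔT = -2.8 K, ΔS = +0.19 psu (deep − shallow).
Δρ/ρ₀ = −αΔT + βΔS = 6.72 × 10⁻⁴ + 1.463 × 10⁻⁴ = 8.183 × 10⁻⁴, so Δρ ≈ 0.8404 kg m⁻³.
N² = (g/ρ₀)·Δρ/Δz = g·(Δρ/ρ₀)/Δz = 9.8 × 8.183 × 10⁻⁴ / 20 = 4.0097 × 10⁻⁴ s⁻².
N = √(4.0097 × 10⁻⁴) = 0.020024 rad s⁻¹ → T = 2π/N = 313.78 s ≈ 314 s.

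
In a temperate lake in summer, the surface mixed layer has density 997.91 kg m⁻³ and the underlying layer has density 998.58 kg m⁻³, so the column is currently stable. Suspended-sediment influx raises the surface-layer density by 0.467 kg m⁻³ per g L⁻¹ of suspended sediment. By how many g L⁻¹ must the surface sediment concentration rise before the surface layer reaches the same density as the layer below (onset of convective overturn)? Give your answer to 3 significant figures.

Density deficit of the surface layer: 998.58 − 997.91 = 0.67 kg m⁻³.
Required change = 0.67 / 0.467 = 1.43 g L⁻¹.

1.43 g L⁻¹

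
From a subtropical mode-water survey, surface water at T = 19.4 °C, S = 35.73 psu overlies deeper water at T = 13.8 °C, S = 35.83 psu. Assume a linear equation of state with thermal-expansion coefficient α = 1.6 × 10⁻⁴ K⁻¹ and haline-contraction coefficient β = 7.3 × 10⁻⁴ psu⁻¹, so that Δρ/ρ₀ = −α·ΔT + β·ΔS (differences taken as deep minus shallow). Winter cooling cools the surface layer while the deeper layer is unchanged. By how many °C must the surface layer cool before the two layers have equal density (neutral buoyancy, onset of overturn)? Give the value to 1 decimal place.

6.1 °C

Neutral buoyancy requires Δρ = 0, i.e. −α(T_deep − T_surf′) + β(S_deep − S_surf) = 0.
T_surf′ = T_deep − (β/α)·ΔS = 13.8 − (7.3 × 10⁻⁴/1.6 × 10⁻⁴)·(+0.10) = 13.344 °C.
Cooling required: 19.4 − (13.344) = 6.056 °C.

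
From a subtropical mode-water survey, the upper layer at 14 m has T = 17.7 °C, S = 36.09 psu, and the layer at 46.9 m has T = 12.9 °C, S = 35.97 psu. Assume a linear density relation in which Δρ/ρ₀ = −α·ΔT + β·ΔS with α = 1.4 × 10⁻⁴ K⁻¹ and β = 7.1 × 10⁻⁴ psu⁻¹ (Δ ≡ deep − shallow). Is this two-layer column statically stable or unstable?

ΔT = 12.9 − 17.7 = -4.8 K and ΔS = 35.97 − 36.09 = -0.12 psu (deep − shallow).
−αΔT = 6.72 × 10⁻⁴; βΔS = -8.52 × 10⁻⁵; sum Δρ/ρ₀ = 5.868 × 10⁻⁴.
Δρ/ρ₀ > 0, so Δρ > 0: deeper water is denser → statically stable.

stable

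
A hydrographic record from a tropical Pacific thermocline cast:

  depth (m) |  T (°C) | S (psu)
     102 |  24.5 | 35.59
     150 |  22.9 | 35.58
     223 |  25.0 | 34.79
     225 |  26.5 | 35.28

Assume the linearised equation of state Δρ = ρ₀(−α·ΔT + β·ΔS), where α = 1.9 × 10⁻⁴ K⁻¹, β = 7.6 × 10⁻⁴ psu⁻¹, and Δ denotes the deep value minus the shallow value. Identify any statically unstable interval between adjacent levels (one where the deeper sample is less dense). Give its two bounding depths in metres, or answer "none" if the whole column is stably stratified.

Evaluate Δρ/ρ₀ = −αΔT + βΔS across each adjacent pair:
  102–150 m: −αΔT+βΔS = −(1.9 × 10⁻⁴)(-1.6)+(7.6 × 10⁻⁴)(-0.01) = 3.0 × 10⁻⁴ → stable
  150–223 m: −αΔT+βΔS = −(1.9 × 10⁻⁴)(+2.1)+(7.6 × 10⁻⁴)(-0.79) = -1.0 × 10⁻³ → UNSTABLE
  223–225 m: −αΔT+βΔS = −(1.9 × 10⁻⁴)(+1.5)+(7.6 × 10⁻⁴)(+0.49) = 8.7 × 10⁻⁵ → stable
The 150–223 m interval has Δρ < 0: lighter water underlies denser water.

150–223 m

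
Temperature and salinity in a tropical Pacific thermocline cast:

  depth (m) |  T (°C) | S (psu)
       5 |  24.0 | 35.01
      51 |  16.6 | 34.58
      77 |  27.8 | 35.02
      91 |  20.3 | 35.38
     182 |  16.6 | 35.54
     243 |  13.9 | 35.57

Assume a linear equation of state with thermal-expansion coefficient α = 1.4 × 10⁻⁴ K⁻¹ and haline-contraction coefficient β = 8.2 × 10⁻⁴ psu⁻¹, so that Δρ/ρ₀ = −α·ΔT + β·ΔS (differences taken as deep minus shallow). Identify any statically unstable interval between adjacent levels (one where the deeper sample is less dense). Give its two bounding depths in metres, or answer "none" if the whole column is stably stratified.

Evaluate Δρ/ρ₀ = −αΔT + βΔS across each adjacent pair:
  5–51 m: −αΔT+βΔS = −(1.4 × 10⁻⁴)(-7.4)+(8.2 × 10⁻⁴)(-0.43) = 6.8 × 10⁻⁴ → stable
  51–77 m: −αΔT+βΔS = −(1.4 × 10⁻⁴)(+11.2)+(8.2 × 10⁻⁴)(+0.44) = -1.2 × 10⁻³ → UNSTABLE
  77–91 m: −αΔT+βΔS = −(1.4 × 10⁻⁴)(-7.5)+(8.2 × 10⁻⁴)(+0.36) = 1.3 × 10⁻³ → stable
  91–182 m: −αΔT+βΔS = −(1.4 × 10⁻⁴)(-3.7)+(8.2 × 10⁻⁴)(+0.16) = 6.5 × 10⁻⁴ → stable
  182–243 m: −αΔT+βΔS = −(1.4 × 10⁻⁴)(-2.7)+(8.2 × 10⁻⁴)(+0.03) = 4.0 × 10⁻⁴ → stable
The 51–77 m interval has Δρ < 0: lighter water underlies denser water.

51–77 m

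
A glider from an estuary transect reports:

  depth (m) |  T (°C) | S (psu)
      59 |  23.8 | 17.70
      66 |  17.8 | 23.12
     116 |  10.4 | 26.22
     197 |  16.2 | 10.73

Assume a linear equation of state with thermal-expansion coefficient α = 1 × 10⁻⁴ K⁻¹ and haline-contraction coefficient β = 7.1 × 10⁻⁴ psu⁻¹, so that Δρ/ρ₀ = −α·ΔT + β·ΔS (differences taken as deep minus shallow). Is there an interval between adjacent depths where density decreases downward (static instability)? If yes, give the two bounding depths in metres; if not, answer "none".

116–197 m

Evaluate Δρ/ρ₀ = −αΔT + βΔS across each adjacent pair:
  59–66 m: −αΔT+βΔS = −(1 × 10⁻⁴)(-6.0)+(7.1 × 10⁻⁴)(+5.42) = 4.4 × 10⁻³ → stable
  66–116 m: −αΔT+βΔS = −(1 × 10⁻⁴)(-7.4)+(7.1 × 10⁻⁴)(+3.10) = 2.9 × 10⁻³ → stable
  116–197 m: −αΔT+βΔS = −(1 × 10⁻⁴)(+5.8)+(7.1 × 10⁻⁴)(-15.49) = -0.012 → UNSTABLE
The 116–197 m interval has Δρ < 0: lighter water underlies denser water.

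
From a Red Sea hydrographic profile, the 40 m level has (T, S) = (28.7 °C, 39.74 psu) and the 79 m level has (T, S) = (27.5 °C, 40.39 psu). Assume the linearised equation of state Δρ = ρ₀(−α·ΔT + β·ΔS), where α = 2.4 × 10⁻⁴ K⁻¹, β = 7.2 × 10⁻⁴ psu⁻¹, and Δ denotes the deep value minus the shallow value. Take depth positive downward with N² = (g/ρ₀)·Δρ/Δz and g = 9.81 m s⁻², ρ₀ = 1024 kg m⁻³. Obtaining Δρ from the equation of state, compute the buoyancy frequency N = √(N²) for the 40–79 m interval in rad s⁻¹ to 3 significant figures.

ΔT = -1.2 K, ΔS = +0.65 psu (deep − shallow).
Δρ/ρ₀ = −αΔT + βΔS = 2.88 × 10⁻⁴ + 4.68 × 10⁻⁴ = 7.56 × 10⁻⁴, so Δρ ≈ 0.7741 kg m⁻³.
N² = (g/ρ₀)·Δρ/Δz = g·(Δρ/ρ₀)/Δz = 9.81 × 7.56 × 10⁻⁴ / 39 = 1.9016 × 10⁻⁴ s⁻².
N = √(1.9016 × 10⁻⁴) = 0.013790 rad s⁻¹ ≈ 0.0138 rad s⁻¹.

0.0138 rad s⁻¹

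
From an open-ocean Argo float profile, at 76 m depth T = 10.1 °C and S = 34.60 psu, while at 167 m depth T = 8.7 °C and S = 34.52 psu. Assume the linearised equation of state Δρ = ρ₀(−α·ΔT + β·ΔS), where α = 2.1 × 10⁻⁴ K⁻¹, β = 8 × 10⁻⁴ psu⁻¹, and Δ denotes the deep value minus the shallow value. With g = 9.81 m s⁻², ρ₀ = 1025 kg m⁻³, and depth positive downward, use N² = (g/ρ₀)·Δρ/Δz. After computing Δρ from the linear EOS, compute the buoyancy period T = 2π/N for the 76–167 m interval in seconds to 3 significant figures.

ΔT = -1.4 K, ΔS = -0.08 psu (deep − shallow).
Δρ/ρ₀ = −αΔT + βΔS = 2.94 × 10⁻⁴ − 6.40 × 10⁻⁵ = 2.30 × 10⁻⁴, so Δρ ≈ 0.2357 kg m⁻³.
N² = (g/ρ₀)·Δρ/Δz = g·(Δρ/ρ₀)/Δz = 9.81 × 2.30 × 10⁻⁴ / 91 = 2.4795 × 10⁻⁵ s⁻².
N = √(2.4795 × 10⁻⁵) = 4.9795 × 10⁻³ rad s⁻¹ → T = 2π/N = 1.2618 × 10³ s ≈ 1.26 × 10³ s.

1.26 × 10³ s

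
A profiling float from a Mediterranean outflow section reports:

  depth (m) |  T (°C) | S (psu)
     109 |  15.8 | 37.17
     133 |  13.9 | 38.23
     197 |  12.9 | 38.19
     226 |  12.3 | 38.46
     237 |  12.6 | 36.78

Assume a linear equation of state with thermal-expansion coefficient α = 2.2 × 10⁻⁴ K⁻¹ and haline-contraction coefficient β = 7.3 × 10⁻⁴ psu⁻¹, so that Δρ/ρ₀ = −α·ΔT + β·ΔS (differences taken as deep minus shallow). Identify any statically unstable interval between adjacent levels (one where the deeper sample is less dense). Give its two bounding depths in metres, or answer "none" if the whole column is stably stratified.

226–237 m

Evaluate Δρ/ρ₀ = −αΔT + βΔS across each adjacent pair:
  109–133 m: −αΔT+βΔS = −(2.2 × 10⁻⁴)(-1.9)+(7.3 × 10⁻⁴)(+1.06) = 1.2 × 10⁻³ → stable
  133–197 m: −αΔT+βΔS = −(2.2 × 10⁻⁴)(-1.0)+(7.3 × 10⁻⁴)(-0.04) = 1.9 × 10⁻⁴ → stable
  197–226 m: −αΔT+βΔS = −(2.2 × 10⁻⁴)(-0.6)+(7.3 × 10⁻⁴)(+0.27) = 3.3 × 10⁻⁴ → stable
  226–237 m: −αΔT+βΔS = −(2.2 × 10⁻⁴)(+0.3)+(7.3 × 10⁻⁴)(-1.68) = -1.3 × 10⁻³ → UNSTABLE
The 226–237 m interval has Δρ < 0: lighter water underlies denser water.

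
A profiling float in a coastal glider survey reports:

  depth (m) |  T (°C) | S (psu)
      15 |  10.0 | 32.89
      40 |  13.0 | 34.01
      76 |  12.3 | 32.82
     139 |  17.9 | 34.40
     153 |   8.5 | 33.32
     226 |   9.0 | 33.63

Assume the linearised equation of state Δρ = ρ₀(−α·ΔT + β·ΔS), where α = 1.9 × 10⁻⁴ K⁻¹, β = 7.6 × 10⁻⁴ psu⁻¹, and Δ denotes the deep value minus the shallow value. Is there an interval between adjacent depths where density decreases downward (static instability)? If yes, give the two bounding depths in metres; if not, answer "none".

Evaluate Δρ/ρ₀ = −αΔT + βΔS across each adjacent pair:
  15–40 m: −αΔT+βΔS = −(1.9 × 10⁻⁴)(+3.0)+(7.6 × 10⁻⁴)(+1.12) = 2.8 × 10⁻⁴ → stable
  40–76 m: −αΔT+βΔS = −(1.9 × 10⁻⁴)(-0.7)+(7.6 × 10⁻⁴)(-1.19) = -7.7 × 10⁻⁴ → UNSTABLE
  76–139 m: −αΔT+βΔS = −(1.9 × 10⁻⁴)(+5.6)+(7.6 × 10⁻⁴)(+1.58) = 1.4 × 10⁻⁴ → stable
  139–153 m: −αΔT+βΔS = −(1.9 × 10⁻⁴)(-9.4)+(7.6 × 10⁻⁴)(-1.08) = 9.7 × 10⁻⁴ → stable
  153–226 m: −αΔT+βΔS = −(1.9 × 10⁻⁴)(+0.5)+(7.6 × 10⁻⁴)(+0.31) = 1.4 × 10⁻⁴ → stable
The 40–76 m interval has Δρ < 0: lighter water underlies denser water.

40–76 m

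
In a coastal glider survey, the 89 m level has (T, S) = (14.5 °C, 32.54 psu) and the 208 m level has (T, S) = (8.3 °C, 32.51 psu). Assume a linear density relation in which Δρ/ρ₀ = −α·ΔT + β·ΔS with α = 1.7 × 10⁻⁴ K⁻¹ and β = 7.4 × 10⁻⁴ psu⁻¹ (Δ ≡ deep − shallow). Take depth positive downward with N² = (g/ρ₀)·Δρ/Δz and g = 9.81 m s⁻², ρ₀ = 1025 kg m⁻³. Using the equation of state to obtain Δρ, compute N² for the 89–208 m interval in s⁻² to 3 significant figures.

ΔT = -6.2 K, ΔS = -0.03 psu (deep − shallow).
Δρ/ρ₀ = −αΔT + βΔS = 1.054 × 10⁻³ − 2.22 × 10⁻⁵ = 1.0318 × 10⁻³, so Δρ ≈ 1.058 kg m⁻³.
N² = (g/ρ₀)·Δρ/Δz = g·(Δρ/ρ₀)/Δz = 9.81 × 1.0318 × 10⁻³ / 119 = 8.5058 × 10⁻⁵ s⁻² ≈ 8.51 × 10⁻⁵ s⁻².

8.51 × 10⁻⁵ s⁻²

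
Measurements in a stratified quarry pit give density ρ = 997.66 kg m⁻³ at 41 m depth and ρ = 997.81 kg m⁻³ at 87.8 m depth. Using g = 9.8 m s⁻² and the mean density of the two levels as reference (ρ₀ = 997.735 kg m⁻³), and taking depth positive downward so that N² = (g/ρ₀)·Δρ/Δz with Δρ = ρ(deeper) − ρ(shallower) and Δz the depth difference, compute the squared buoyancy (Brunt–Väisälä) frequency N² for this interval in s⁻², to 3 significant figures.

Δρ = 997.81 − 997.66 = 0.15 kg m⁻³ over Δz = 87.8 − 41 = 46.8 m.
N² = (9.8/997.735) × (0.15/46.8) = 3.1482 × 10⁻⁵ s⁻² ≈ 3.15 × 10⁻⁵ s⁻².

3.15 × 10⁻⁵ s⁻²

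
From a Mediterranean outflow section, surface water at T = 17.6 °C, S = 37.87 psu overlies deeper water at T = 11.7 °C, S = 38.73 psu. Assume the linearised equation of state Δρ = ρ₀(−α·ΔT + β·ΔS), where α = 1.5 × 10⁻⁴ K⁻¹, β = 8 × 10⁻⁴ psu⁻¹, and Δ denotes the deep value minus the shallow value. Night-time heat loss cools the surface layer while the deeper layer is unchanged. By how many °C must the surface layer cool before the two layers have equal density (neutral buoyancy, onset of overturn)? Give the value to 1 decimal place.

10.5 °C

Neutral buoyancy requires Δρ = 0, i.e. −α(T_deep − T_surf′) + β(S_deep − S_surf) = 0.
T_surf′ = T_deep − (β/α)·ΔS = 11.7 − (8 × 10⁻⁴/1.5 × 10⁻⁴)·(+0.86) = 7.113 °C.
Cooling required: 17.6 − (7.113) = 10.487 °C.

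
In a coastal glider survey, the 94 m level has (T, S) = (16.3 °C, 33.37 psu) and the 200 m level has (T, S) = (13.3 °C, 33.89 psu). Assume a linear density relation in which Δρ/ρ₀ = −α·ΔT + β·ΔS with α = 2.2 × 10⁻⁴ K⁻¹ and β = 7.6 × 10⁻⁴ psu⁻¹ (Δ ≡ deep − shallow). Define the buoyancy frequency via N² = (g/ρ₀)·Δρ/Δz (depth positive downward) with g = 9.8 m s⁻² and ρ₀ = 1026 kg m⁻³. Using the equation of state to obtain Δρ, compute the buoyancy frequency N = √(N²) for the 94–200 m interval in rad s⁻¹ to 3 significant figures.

9.88 × 10⁻³ rad s⁻¹

ΔT = -3.0 K, ΔS = +0.52 psu (deep − shallow).
Δρ/ρ₀ = −αΔT + βΔS = 6.60 × 10⁻⁴ + 3.952 × 10⁻⁴ = 1.0552 × 10⁻³, so Δρ ≈ 1.083 kg m⁻³.
N² = (g/ρ₀)·Δρ/Δz = g·(Δρ/ρ₀)/Δz = 9.8 × 1.0552 × 10⁻³ / 106 = 9.7556 × 10⁻⁵ s⁻².
N = √(9.7556 × 10⁻⁵) = 9.8770 × 10⁻³ rad s⁻¹ ≈ 9.88 × 10⁻³ rad s⁻¹.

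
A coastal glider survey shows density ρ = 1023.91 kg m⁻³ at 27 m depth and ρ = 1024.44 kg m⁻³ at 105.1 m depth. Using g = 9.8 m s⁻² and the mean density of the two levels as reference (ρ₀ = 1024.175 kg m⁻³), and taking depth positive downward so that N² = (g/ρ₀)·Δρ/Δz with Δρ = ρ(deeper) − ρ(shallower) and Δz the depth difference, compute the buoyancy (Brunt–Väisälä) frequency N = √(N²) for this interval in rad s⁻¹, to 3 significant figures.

Δρ = 1024.44 − 1023.91 = 0.53 kg m⁻³ over Δz = 105.1 − 27 = 78.1 m.
N² = (9.8/1024.175) × (0.53/78.1) = 6.4935 × 10⁻⁵ s⁻².
N = √(6.4935 × 10⁻⁵) = 8.0582 × 10⁻³ rad s⁻¹ ≈ 8.06 × 10⁻³ rad s⁻¹.

8.06 × 10⁻³ rad s⁻¹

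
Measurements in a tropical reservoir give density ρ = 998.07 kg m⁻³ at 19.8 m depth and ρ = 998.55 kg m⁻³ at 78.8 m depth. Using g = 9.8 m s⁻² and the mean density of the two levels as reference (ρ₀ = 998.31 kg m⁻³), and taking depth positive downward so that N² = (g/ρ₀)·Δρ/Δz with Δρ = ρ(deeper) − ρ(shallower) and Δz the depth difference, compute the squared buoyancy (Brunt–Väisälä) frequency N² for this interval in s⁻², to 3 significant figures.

7.99 × 10⁻⁵ s⁻²

Δρ = 998.55 − 998.07 = 0.48 kg m⁻³ over Δz = 78.8 − 19.8 = 59 m.
N² = (9.8/998.31) × (0.48/59) = 7.9864 × 10⁻⁵ s⁻² ≈ 7.99 × 10⁻⁵ s⁻².
N² > 0, so the interval is statically stable.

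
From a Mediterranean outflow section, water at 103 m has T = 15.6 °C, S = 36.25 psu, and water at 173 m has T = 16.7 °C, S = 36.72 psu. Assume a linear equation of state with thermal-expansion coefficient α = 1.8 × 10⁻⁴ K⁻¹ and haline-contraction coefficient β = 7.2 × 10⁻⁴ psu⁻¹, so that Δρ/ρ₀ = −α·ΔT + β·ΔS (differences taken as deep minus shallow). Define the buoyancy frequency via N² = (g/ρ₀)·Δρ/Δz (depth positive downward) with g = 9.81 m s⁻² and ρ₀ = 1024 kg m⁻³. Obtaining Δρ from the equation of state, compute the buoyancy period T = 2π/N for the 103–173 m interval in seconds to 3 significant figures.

ΔT = +1.1 K, ΔS = +0.47 psu (deep − shallow).
Δρ/ρ₀ = −αΔT + βΔS = -1.98 × 10⁻⁴ + 3.384 × 10⁻⁴ = 1.404 × 10⁻⁴, so Δρ ≈ 0.1438 kg m⁻³.
N² = (g/ρ₀)·Δρ/Δz = g·(Δρ/ρ₀)/Δz = 9.81 × 1.404 × 10⁻⁴ / 70 = 1.9676 × 10⁻⁵ s⁻².
N = √(1.9676 × 10⁻⁵) = 4.4358 × 10⁻³ rad s⁻¹ → T = 2π/N = 1.4165 × 10³ s ≈ 1.42 × 10³ s.

1.42 × 10³ s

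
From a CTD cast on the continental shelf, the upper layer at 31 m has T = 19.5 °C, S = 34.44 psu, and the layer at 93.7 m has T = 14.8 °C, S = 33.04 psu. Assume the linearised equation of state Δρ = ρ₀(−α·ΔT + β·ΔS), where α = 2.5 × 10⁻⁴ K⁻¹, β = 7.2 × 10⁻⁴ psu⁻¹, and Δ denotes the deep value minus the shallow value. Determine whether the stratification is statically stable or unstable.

ΔT = 14.8 − 19.5 = -4.7 K and ΔS = 33.04 − 34.44 = -1.40 psu (deep − shallow).
−αΔT = 1.175 × 10⁻³; βΔS = -1.008 × 10⁻³; sum Δρ/ρ₀ = 1.67 × 10⁻⁴.
Δρ/ρ₀ > 0, so Δρ > 0: deeper water is denser → statically stable.

stable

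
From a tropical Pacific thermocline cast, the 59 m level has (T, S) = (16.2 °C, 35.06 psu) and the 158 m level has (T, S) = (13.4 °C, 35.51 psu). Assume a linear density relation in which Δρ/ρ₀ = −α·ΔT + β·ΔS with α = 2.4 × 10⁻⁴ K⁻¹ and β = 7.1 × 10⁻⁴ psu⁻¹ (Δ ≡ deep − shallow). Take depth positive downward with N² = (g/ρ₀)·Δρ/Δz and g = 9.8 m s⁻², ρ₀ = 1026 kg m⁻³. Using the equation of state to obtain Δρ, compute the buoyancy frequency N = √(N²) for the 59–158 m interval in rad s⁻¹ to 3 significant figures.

ΔT = -2.8 K, ΔS = +0.45 psu (deep − shallow).
Δρ/ρ₀ = −αΔT + βΔS = 6.72 × 10⁻⁴ + 3.195 × 10⁻⁴ = 9.915 × 10⁻⁴, so Δρ ≈ 1.017 kg m⁻³.
N² = (g/ρ₀)·Δρ/Δz = g·(Δρ/ρ₀)/Δz = 9.8 × 9.915 × 10⁻⁴ / 99 = 9.8148 × 10⁻⁵ s⁻².
N = √(9.8148 × 10⁻⁵) = 9.9070 × 10⁻³ rad s⁻¹ ≈ 9.91 × 10⁻³ rad s⁻¹.

9.91 × 10⁻³ rad s⁻¹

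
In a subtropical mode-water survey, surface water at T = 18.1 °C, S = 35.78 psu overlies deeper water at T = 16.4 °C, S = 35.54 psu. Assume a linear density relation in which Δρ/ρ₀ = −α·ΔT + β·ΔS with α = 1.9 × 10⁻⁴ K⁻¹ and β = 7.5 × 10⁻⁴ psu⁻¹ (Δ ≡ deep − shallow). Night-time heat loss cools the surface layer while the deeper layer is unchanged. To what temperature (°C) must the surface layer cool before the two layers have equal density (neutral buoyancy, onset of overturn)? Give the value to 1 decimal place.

Neutral buoyancy requires Δρ = 0, i.e. −α(T_deep − T_surf′) + β(S_deep − S_surf) = 0.
T_surf′ = T_deep − (β/α)·ΔS = 16.4 − (7.5 × 10⁻⁴/1.9 × 10⁻⁴)·(-0.24) = 17.347 °C.
Cooling required: 18.1 − (17.347) = 0.753 °C.

17.3 °C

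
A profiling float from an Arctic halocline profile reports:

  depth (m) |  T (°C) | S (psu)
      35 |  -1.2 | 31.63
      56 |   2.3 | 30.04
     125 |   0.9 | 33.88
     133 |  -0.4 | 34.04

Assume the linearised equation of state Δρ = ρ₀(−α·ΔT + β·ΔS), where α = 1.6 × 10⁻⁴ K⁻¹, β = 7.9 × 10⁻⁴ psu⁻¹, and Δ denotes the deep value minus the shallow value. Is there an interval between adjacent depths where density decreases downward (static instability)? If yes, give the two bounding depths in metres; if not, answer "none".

35–56 m

Evaluate Δρ/ρ₀ = −αΔT + βΔS across each adjacent pair:
  35–56 m: −αΔT+βΔS = −(1.6 × 10⁻⁴)(+3.5)+(7.9 × 10⁻⁴)(-1.59) = -1.8 × 10⁻³ → UNSTABLE
  56–125 m: −αΔT+βΔS = −(1.6 × 10⁻⁴)(-1.4)+(7.9 × 10⁻⁴)(+3.84) = 3.3 × 10⁻³ → stable
  125–133 m: −αΔT+βΔS = −(1.6 × 10⁻⁴)(-1.3)+(7.9 × 10⁻⁴)(+0.16) = 3.3 × 10⁻⁴ → stable
The 35–56 m interval has Δρ < 0: lighter water underlies denser water.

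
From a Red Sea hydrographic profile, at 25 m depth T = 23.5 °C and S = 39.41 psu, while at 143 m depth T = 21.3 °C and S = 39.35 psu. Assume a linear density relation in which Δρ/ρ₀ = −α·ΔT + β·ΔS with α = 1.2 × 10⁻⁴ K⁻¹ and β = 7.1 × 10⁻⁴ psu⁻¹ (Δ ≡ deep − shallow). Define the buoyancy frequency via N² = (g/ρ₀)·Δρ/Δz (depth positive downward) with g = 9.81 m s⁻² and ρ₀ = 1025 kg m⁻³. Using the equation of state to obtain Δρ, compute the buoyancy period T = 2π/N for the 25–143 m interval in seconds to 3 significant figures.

1.46 × 10³ s

ΔT = -2.2 K, ΔS = -0.06 psu (deep − shallow).
Δρ/ρ₀ = −αΔT + βΔS = 2.64 × 10⁻⁴ − 4.26 × 10⁻⁵ = 2.214 × 10⁻⁴, so Δρ ≈ 0.2269 kg m⁻³.
N² = (g/ρ₀)·Δρ/Δz = g·(Δρ/ρ₀)/Δz = 9.81 × 2.214 × 10⁻⁴ / 118 = 1.8406 × 10⁻⁵ s⁻².
N = √(1.8406 × 10⁻⁵) = 4.2902 × 10⁻³ rad s⁻¹ → T = 2π/N = 1.4645 × 10³ s ≈ 1.46 × 10³ s.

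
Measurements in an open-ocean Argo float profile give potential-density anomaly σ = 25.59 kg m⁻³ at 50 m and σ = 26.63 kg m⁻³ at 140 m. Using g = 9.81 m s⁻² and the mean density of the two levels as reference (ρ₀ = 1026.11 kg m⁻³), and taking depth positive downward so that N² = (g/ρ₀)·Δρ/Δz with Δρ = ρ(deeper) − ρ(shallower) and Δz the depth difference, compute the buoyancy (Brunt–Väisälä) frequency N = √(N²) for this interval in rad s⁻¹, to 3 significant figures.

0.0105 rad s⁻¹

Δρ = 1026.63 − 1025.59 = 1.04 kg m⁻³ over Δz = 140 − 50 = 90 m.
N² = (9.81/1026.11) × (1.04/90) = 1.1048 × 10⁻⁴ s⁻².
N = √(1.1048 × 10⁻⁴) = 0.010511 rad s⁻¹ ≈ 0.0105 rad s⁻¹.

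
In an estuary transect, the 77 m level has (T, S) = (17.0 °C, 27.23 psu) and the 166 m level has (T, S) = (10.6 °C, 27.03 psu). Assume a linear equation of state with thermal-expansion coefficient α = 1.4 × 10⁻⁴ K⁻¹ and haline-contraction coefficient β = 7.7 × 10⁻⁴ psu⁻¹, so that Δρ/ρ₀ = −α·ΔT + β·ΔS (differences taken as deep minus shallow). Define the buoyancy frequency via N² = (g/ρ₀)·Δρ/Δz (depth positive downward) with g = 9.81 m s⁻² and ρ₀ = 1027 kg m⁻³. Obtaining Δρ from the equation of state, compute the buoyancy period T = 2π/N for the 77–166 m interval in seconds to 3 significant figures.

695 s

ΔT = -6.4 K, ΔS = -0.20 psu (deep − shallow).
Δρ/ρ₀ = −αΔT + βΔS = 8.96 × 10⁻⁴ − 1.54 × 10⁻⁴ = 7.42 × 10⁻⁴, so Δρ ≈ 0.7620 kg m⁻³.
N² = (g/ρ₀)·Δρ/Δz = g·(Δρ/ρ₀)/Δz = 9.81 × 7.42 × 10⁻⁴ / 89 = 8.1787 × 10⁻⁵ s⁻².
N = √(8.1787 × 10⁻⁵) = 9.0436 × 10⁻³ rad s⁻¹ → T = 2π/N = 694.77 s ≈ 695 s.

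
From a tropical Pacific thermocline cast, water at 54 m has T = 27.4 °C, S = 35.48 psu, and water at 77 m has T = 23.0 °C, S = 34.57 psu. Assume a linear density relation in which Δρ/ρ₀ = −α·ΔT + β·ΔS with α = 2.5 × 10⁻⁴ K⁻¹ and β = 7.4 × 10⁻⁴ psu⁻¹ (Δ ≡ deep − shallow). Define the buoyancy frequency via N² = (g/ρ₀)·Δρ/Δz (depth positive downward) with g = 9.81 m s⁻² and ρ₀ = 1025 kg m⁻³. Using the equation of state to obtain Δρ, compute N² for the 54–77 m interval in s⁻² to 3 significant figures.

ΔT = -4.4 K, ΔS = -0.91 psu (deep − shallow).
Δρ/ρ₀ = −αΔT + βΔS = 1.10 × 10⁻³ − 6.734 × 10⁻⁴ = 4.266 × 10⁻⁴, so Δρ ≈ 0.4373 kg m⁻³.
N² = (g/ρ₀)·Δρ/Δz = g·(Δρ/ρ₀)/Δz = 9.81 × 4.266 × 10⁻⁴ / 23 = 1.8195 × 10⁻⁴ s⁻² ≈ 1.82 × 10⁻⁴ s⁻².

1.82 × 10⁻⁴ s⁻²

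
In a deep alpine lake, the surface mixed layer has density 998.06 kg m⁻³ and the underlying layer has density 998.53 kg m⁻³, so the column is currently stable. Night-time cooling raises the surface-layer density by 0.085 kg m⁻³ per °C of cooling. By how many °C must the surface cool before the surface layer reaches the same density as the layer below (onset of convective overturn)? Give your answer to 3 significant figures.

5.53 °C

Density deficit of the surface layer: 998.53 − 998.06 = 0.47 kg m⁻³.
Required change = 0.47 / 0.085 = 5.53 °C.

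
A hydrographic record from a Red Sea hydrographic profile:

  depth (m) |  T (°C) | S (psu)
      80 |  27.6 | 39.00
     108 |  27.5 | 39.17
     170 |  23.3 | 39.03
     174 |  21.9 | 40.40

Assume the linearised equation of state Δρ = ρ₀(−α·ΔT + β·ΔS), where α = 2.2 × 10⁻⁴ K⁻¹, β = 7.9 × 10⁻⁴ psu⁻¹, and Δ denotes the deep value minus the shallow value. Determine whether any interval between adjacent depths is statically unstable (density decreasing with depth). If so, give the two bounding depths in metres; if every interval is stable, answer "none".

none

Evaluate Δρ/ρ₀ = −αΔT + βΔS across each adjacent pair:
  80–108 m: −αΔT+βΔS = −(2.2 × 10⁻⁴)(-0.1)+(7.9 × 10⁻⁴)(+0.17) = 1.6 × 10⁻⁴ → stable
  108–170 m: −αΔT+βΔS = −(2.2 × 10⁻⁴)(-4.2)+(7.9 × 10⁻⁴)(-0.14) = 8.1 × 10⁻⁴ → stable
  170–174 m: −αΔT+βΔS = −(2.2 × 10⁻⁴)(-1.4)+(7.9 × 10⁻⁴)(+1.37) = 1.4 × 10⁻³ → stable
Every interval has Δρ > 0: the column is stably stratified throughout.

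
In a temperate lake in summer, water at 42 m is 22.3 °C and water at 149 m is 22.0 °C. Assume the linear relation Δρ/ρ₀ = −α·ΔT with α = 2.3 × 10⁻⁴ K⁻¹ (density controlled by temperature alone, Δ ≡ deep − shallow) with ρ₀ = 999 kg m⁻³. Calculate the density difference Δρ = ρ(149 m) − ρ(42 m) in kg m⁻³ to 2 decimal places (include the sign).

+0.07 kg m⁻³

ΔT = -0.3 K, Δρ/ρ₀ = −αΔT = 6.90 × 10⁻⁵.
Δρ = 999 × (6.90 × 10⁻⁵) = +0.07 kg m⁻³.
Positive Δρ: denser below, stable.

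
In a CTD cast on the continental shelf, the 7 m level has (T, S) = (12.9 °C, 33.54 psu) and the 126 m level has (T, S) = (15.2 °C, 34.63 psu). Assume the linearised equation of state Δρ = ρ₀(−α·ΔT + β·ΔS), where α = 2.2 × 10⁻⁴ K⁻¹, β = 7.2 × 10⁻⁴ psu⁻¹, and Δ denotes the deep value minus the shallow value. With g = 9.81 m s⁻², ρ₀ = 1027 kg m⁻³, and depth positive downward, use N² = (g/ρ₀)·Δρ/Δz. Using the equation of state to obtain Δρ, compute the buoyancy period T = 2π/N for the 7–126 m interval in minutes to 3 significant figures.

ΔT = +2.3 K, ΔS = +1.09 psu (deep − shallow).
Δρ/ρ₀ = −αΔT + βΔS = -5.06 × 10⁻⁴ + 7.848 × 10⁻⁴ = 2.788 × 10⁻⁴, so Δρ ≈ 0.2863 kg m⁻³.
N² = (g/ρ₀)·Δρ/Δz = g·(Δρ/ρ₀)/Δz = 9.81 × 2.788 × 10⁻⁴ / 119 = 2.2983 × 10⁻⁵ s⁻².
N = √(2.2983 × 10⁻⁵) = 4.7941 × 10⁻³ rad s⁻¹ → T = 2π/N = 1.3106 × 10³ s = 21.843 min ≈ 21.8 min.

21.8 min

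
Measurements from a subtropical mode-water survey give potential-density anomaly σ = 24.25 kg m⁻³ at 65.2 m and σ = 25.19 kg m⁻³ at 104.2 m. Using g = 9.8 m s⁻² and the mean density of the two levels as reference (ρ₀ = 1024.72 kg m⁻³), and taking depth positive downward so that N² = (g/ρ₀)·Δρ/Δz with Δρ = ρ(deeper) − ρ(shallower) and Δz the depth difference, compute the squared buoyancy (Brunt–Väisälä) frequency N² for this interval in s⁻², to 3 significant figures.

Δρ = 1025.19 − 1024.25 = 0.94 kg m⁻³ over Δz = 104.2 − 65.2 = 39 m.
N² = (9.8/1024.72) × (0.94/39) = 2.3051 × 10⁻⁴ s⁻² ≈ 2.31 × 10⁻⁴ s⁻².

2.31 × 10⁻⁴ s⁻²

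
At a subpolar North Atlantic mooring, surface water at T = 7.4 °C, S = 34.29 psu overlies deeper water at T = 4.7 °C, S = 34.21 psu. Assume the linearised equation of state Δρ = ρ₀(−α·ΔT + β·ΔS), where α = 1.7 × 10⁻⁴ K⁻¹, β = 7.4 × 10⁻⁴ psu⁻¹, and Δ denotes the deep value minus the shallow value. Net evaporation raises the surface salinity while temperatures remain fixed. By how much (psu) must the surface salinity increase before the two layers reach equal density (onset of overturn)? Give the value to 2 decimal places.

Neutral buoyancy requires −α(T_deep − T_surf) + β(S_deep − S_surf′) = 0.
S_surf′ = S_deep − (α/β)·ΔT = 34.21 − (1.7 × 10⁻⁴/7.4 × 10⁻⁴)·(-2.7) = 34.8303 psu.
Increase required: 34.8303 − 34.29 = 0.5403 psu.

0.54 psu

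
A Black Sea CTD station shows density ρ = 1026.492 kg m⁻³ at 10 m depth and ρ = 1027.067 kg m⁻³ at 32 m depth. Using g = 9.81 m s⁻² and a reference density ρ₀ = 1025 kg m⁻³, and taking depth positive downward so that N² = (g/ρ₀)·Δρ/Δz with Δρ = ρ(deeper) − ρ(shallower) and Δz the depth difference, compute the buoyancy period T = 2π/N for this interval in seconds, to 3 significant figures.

Δρ = 1027.067 − 1026.492 = 0.575 kg m⁻³ over Δz = 32 − 10 = 22 m.
N² = (9.81/1025) × (0.575/22) = 2.5014 × 10⁻⁴ s⁻².
N = √(2.5014 × 10⁻⁴) = 0.015816 rad s⁻¹, so T = 2π/N = 397.27 s ≈ 397 s.

397 s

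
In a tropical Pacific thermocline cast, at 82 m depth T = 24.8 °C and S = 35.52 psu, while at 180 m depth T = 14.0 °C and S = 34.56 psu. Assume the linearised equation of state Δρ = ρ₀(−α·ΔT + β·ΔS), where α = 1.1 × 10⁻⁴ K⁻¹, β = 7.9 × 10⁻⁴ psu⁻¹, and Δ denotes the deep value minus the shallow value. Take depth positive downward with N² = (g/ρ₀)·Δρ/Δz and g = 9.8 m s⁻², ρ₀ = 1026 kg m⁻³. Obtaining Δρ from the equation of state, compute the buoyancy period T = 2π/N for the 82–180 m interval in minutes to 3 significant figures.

16.0 min

ΔT = -10.8 K, ΔS = -0.96 psu (deep − shallow).
Δρ/ρ₀ = −αΔT + βΔS = 1.188 × 10⁻³ − 7.584 × 10⁻⁴ = 4.296 × 10⁻⁴, so Δρ ≈ 0.4408 kg m⁻³.
N² = (g/ρ₀)·Δρ/Δz = g·(Δρ/ρ₀)/Δz = 9.8 × 4.296 × 10⁻⁴ / 98 = 4.2960 × 10⁻⁵ s⁻².
N = √(4.2960 × 10⁻⁵) = 6.5544 × 10⁻³ rad s⁻¹ → T = 2π/N = 958.62 s = 15.977 min ≈ 16.0 min.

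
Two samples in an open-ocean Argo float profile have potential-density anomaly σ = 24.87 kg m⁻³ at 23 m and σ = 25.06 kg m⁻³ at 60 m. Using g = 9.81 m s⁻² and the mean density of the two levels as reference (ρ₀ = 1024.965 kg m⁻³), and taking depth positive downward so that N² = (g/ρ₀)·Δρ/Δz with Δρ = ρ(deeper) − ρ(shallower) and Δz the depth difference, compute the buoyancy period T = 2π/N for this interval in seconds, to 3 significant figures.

Δρ = 1025.06 − 1024.87 = 0.19 kg m⁻³ over Δz = 60 − 23 = 37 m.
N² = (9.81/1024.965) × (0.19/37) = 4.9149 × 10⁻⁵ s⁻².
N = √(4.9149 × 10⁻⁵) = 7.0106 × 10⁻³ rad s⁻¹, so T = 2π/N = 896.24 s ≈ 896 s.

896 s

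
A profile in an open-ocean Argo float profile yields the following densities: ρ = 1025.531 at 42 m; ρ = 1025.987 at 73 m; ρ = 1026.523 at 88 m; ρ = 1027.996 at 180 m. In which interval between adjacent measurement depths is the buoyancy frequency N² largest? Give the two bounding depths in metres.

73–88 m

Compute the density gradient over each adjacent pair:
  42–73 m: Δρ/Δz = 0.456/31 = 0.015 kg m⁻⁴
  73–88 m: Δρ/Δz = 0.536/15 = 0.036 kg m⁻⁴
  88–180 m: Δρ/Δz = 1.473/92 = 0.016 kg m⁻⁴
The largest gradient is in the 73–88 m interval — the pycnocline.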